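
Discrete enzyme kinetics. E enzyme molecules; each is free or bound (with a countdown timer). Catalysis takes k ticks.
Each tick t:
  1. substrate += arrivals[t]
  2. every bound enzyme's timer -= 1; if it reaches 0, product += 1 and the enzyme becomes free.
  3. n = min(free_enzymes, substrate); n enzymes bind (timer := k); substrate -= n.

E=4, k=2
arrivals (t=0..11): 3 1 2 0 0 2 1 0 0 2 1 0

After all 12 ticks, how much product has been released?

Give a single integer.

Answer: 11

Derivation:
t=0: arr=3 -> substrate=0 bound=3 product=0
t=1: arr=1 -> substrate=0 bound=4 product=0
t=2: arr=2 -> substrate=0 bound=3 product=3
t=3: arr=0 -> substrate=0 bound=2 product=4
t=4: arr=0 -> substrate=0 bound=0 product=6
t=5: arr=2 -> substrate=0 bound=2 product=6
t=6: arr=1 -> substrate=0 bound=3 product=6
t=7: arr=0 -> substrate=0 bound=1 product=8
t=8: arr=0 -> substrate=0 bound=0 product=9
t=9: arr=2 -> substrate=0 bound=2 product=9
t=10: arr=1 -> substrate=0 bound=3 product=9
t=11: arr=0 -> substrate=0 bound=1 product=11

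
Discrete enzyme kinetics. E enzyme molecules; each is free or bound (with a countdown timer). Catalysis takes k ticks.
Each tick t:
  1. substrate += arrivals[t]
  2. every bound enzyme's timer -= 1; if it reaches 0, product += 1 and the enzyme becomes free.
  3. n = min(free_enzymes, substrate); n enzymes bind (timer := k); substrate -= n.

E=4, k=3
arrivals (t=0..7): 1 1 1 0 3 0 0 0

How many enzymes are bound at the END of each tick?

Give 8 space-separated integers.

Answer: 1 2 3 2 4 3 3 0

Derivation:
t=0: arr=1 -> substrate=0 bound=1 product=0
t=1: arr=1 -> substrate=0 bound=2 product=0
t=2: arr=1 -> substrate=0 bound=3 product=0
t=3: arr=0 -> substrate=0 bound=2 product=1
t=4: arr=3 -> substrate=0 bound=4 product=2
t=5: arr=0 -> substrate=0 bound=3 product=3
t=6: arr=0 -> substrate=0 bound=3 product=3
t=7: arr=0 -> substrate=0 bound=0 product=6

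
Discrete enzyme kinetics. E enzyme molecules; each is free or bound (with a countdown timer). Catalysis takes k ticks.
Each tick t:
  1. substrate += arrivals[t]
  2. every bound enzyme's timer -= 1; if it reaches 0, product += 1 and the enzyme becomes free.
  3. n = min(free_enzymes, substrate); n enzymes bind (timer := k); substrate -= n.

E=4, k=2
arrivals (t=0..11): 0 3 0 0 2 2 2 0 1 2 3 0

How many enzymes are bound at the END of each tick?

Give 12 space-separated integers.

Answer: 0 3 3 0 2 4 4 2 1 3 4 3

Derivation:
t=0: arr=0 -> substrate=0 bound=0 product=0
t=1: arr=3 -> substrate=0 bound=3 product=0
t=2: arr=0 -> substrate=0 bound=3 product=0
t=3: arr=0 -> substrate=0 bound=0 product=3
t=4: arr=2 -> substrate=0 bound=2 product=3
t=5: arr=2 -> substrate=0 bound=4 product=3
t=6: arr=2 -> substrate=0 bound=4 product=5
t=7: arr=0 -> substrate=0 bound=2 product=7
t=8: arr=1 -> substrate=0 bound=1 product=9
t=9: arr=2 -> substrate=0 bound=3 product=9
t=10: arr=3 -> substrate=1 bound=4 product=10
t=11: arr=0 -> substrate=0 bound=3 product=12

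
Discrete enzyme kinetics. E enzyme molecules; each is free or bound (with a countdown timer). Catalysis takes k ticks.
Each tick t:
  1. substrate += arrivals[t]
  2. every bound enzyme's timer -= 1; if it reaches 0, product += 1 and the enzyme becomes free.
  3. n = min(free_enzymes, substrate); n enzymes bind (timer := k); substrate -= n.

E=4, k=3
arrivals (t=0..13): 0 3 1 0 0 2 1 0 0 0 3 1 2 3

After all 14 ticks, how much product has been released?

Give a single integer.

t=0: arr=0 -> substrate=0 bound=0 product=0
t=1: arr=3 -> substrate=0 bound=3 product=0
t=2: arr=1 -> substrate=0 bound=4 product=0
t=3: arr=0 -> substrate=0 bound=4 product=0
t=4: arr=0 -> substrate=0 bound=1 product=3
t=5: arr=2 -> substrate=0 bound=2 product=4
t=6: arr=1 -> substrate=0 bound=3 product=4
t=7: arr=0 -> substrate=0 bound=3 product=4
t=8: arr=0 -> substrate=0 bound=1 product=6
t=9: arr=0 -> substrate=0 bound=0 product=7
t=10: arr=3 -> substrate=0 bound=3 product=7
t=11: arr=1 -> substrate=0 bound=4 product=7
t=12: arr=2 -> substrate=2 bound=4 product=7
t=13: arr=3 -> substrate=2 bound=4 product=10

Answer: 10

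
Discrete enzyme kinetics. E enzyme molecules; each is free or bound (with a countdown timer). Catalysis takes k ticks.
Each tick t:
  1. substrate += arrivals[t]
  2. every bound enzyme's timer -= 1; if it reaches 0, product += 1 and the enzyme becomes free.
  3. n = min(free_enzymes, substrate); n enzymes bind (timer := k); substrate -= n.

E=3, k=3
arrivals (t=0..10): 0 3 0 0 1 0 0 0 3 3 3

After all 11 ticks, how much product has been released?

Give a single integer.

Answer: 4

Derivation:
t=0: arr=0 -> substrate=0 bound=0 product=0
t=1: arr=3 -> substrate=0 bound=3 product=0
t=2: arr=0 -> substrate=0 bound=3 product=0
t=3: arr=0 -> substrate=0 bound=3 product=0
t=4: arr=1 -> substrate=0 bound=1 product=3
t=5: arr=0 -> substrate=0 bound=1 product=3
t=6: arr=0 -> substrate=0 bound=1 product=3
t=7: arr=0 -> substrate=0 bound=0 product=4
t=8: arr=3 -> substrate=0 bound=3 product=4
t=9: arr=3 -> substrate=3 bound=3 product=4
t=10: arr=3 -> substrate=6 bound=3 product=4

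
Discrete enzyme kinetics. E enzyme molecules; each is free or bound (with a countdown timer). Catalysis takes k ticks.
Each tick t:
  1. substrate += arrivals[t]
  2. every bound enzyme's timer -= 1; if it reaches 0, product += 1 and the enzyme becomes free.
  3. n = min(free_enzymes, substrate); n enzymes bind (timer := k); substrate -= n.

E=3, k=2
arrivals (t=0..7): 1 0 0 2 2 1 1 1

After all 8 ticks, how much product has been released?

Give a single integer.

Answer: 6

Derivation:
t=0: arr=1 -> substrate=0 bound=1 product=0
t=1: arr=0 -> substrate=0 bound=1 product=0
t=2: arr=0 -> substrate=0 bound=0 product=1
t=3: arr=2 -> substrate=0 bound=2 product=1
t=4: arr=2 -> substrate=1 bound=3 product=1
t=5: arr=1 -> substrate=0 bound=3 product=3
t=6: arr=1 -> substrate=0 bound=3 product=4
t=7: arr=1 -> substrate=0 bound=2 product=6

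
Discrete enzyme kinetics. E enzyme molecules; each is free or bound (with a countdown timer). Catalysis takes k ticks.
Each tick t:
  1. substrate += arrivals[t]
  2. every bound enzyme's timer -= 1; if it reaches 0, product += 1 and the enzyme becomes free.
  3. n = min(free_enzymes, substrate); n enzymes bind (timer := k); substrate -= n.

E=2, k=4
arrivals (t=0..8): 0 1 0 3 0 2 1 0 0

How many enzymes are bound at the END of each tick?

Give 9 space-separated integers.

Answer: 0 1 1 2 2 2 2 2 2

Derivation:
t=0: arr=0 -> substrate=0 bound=0 product=0
t=1: arr=1 -> substrate=0 bound=1 product=0
t=2: arr=0 -> substrate=0 bound=1 product=0
t=3: arr=3 -> substrate=2 bound=2 product=0
t=4: arr=0 -> substrate=2 bound=2 product=0
t=5: arr=2 -> substrate=3 bound=2 product=1
t=6: arr=1 -> substrate=4 bound=2 product=1
t=7: arr=0 -> substrate=3 bound=2 product=2
t=8: arr=0 -> substrate=3 bound=2 product=2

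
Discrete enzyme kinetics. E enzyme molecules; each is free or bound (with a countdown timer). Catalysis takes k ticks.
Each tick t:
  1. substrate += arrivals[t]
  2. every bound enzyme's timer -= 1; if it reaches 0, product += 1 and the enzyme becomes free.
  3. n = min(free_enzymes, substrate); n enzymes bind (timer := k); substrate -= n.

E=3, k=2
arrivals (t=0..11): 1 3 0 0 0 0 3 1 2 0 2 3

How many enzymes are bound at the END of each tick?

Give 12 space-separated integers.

t=0: arr=1 -> substrate=0 bound=1 product=0
t=1: arr=3 -> substrate=1 bound=3 product=0
t=2: arr=0 -> substrate=0 bound=3 product=1
t=3: arr=0 -> substrate=0 bound=1 product=3
t=4: arr=0 -> substrate=0 bound=0 product=4
t=5: arr=0 -> substrate=0 bound=0 product=4
t=6: arr=3 -> substrate=0 bound=3 product=4
t=7: arr=1 -> substrate=1 bound=3 product=4
t=8: arr=2 -> substrate=0 bound=3 product=7
t=9: arr=0 -> substrate=0 bound=3 product=7
t=10: arr=2 -> substrate=0 bound=2 product=10
t=11: arr=3 -> substrate=2 bound=3 product=10

Answer: 1 3 3 1 0 0 3 3 3 3 2 3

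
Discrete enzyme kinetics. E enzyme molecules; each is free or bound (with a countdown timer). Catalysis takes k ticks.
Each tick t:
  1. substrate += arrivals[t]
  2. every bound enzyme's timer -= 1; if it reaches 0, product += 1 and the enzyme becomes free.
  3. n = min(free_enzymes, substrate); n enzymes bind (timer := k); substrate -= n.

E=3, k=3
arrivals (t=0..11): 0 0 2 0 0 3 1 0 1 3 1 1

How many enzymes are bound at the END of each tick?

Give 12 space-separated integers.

Answer: 0 0 2 2 2 3 3 3 2 3 3 3

Derivation:
t=0: arr=0 -> substrate=0 bound=0 product=0
t=1: arr=0 -> substrate=0 bound=0 product=0
t=2: arr=2 -> substrate=0 bound=2 product=0
t=3: arr=0 -> substrate=0 bound=2 product=0
t=4: arr=0 -> substrate=0 bound=2 product=0
t=5: arr=3 -> substrate=0 bound=3 product=2
t=6: arr=1 -> substrate=1 bound=3 product=2
t=7: arr=0 -> substrate=1 bound=3 product=2
t=8: arr=1 -> substrate=0 bound=2 product=5
t=9: arr=3 -> substrate=2 bound=3 product=5
t=10: arr=1 -> substrate=3 bound=3 product=5
t=11: arr=1 -> substrate=2 bound=3 product=7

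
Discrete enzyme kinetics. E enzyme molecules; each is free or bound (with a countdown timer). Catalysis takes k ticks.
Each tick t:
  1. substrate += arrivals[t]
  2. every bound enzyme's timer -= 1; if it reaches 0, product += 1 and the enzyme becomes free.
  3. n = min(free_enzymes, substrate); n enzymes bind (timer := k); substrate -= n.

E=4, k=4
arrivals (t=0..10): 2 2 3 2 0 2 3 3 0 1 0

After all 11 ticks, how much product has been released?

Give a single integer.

t=0: arr=2 -> substrate=0 bound=2 product=0
t=1: arr=2 -> substrate=0 bound=4 product=0
t=2: arr=3 -> substrate=3 bound=4 product=0
t=3: arr=2 -> substrate=5 bound=4 product=0
t=4: arr=0 -> substrate=3 bound=4 product=2
t=5: arr=2 -> substrate=3 bound=4 product=4
t=6: arr=3 -> substrate=6 bound=4 product=4
t=7: arr=3 -> substrate=9 bound=4 product=4
t=8: arr=0 -> substrate=7 bound=4 product=6
t=9: arr=1 -> substrate=6 bound=4 product=8
t=10: arr=0 -> substrate=6 bound=4 product=8

Answer: 8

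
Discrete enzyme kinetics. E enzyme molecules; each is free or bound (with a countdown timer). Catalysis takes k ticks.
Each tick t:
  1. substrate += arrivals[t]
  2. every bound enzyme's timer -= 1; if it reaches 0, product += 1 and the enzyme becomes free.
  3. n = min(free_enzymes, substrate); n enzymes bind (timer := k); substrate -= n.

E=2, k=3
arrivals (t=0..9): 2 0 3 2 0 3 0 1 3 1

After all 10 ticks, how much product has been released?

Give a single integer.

t=0: arr=2 -> substrate=0 bound=2 product=0
t=1: arr=0 -> substrate=0 bound=2 product=0
t=2: arr=3 -> substrate=3 bound=2 product=0
t=3: arr=2 -> substrate=3 bound=2 product=2
t=4: arr=0 -> substrate=3 bound=2 product=2
t=5: arr=3 -> substrate=6 bound=2 product=2
t=6: arr=0 -> substrate=4 bound=2 product=4
t=7: arr=1 -> substrate=5 bound=2 product=4
t=8: arr=3 -> substrate=8 bound=2 product=4
t=9: arr=1 -> substrate=7 bound=2 product=6

Answer: 6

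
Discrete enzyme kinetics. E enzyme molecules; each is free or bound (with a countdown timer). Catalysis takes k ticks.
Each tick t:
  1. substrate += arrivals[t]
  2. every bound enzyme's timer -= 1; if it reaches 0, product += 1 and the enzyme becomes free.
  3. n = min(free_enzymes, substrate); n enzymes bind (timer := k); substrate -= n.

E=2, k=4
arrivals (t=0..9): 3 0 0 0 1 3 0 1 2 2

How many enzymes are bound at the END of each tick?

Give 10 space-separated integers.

Answer: 2 2 2 2 2 2 2 2 2 2

Derivation:
t=0: arr=3 -> substrate=1 bound=2 product=0
t=1: arr=0 -> substrate=1 bound=2 product=0
t=2: arr=0 -> substrate=1 bound=2 product=0
t=3: arr=0 -> substrate=1 bound=2 product=0
t=4: arr=1 -> substrate=0 bound=2 product=2
t=5: arr=3 -> substrate=3 bound=2 product=2
t=6: arr=0 -> substrate=3 bound=2 product=2
t=7: arr=1 -> substrate=4 bound=2 product=2
t=8: arr=2 -> substrate=4 bound=2 product=4
t=9: arr=2 -> substrate=6 bound=2 product=4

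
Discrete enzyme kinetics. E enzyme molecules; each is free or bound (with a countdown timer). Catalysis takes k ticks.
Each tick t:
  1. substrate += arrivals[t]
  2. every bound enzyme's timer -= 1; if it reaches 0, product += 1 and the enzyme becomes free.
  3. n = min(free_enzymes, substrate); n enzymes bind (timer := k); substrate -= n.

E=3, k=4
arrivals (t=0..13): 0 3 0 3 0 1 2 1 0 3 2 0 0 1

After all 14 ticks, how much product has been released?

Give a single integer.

t=0: arr=0 -> substrate=0 bound=0 product=0
t=1: arr=3 -> substrate=0 bound=3 product=0
t=2: arr=0 -> substrate=0 bound=3 product=0
t=3: arr=3 -> substrate=3 bound=3 product=0
t=4: arr=0 -> substrate=3 bound=3 product=0
t=5: arr=1 -> substrate=1 bound=3 product=3
t=6: arr=2 -> substrate=3 bound=3 product=3
t=7: arr=1 -> substrate=4 bound=3 product=3
t=8: arr=0 -> substrate=4 bound=3 product=3
t=9: arr=3 -> substrate=4 bound=3 product=6
t=10: arr=2 -> substrate=6 bound=3 product=6
t=11: arr=0 -> substrate=6 bound=3 product=6
t=12: arr=0 -> substrate=6 bound=3 product=6
t=13: arr=1 -> substrate=4 bound=3 product=9

Answer: 9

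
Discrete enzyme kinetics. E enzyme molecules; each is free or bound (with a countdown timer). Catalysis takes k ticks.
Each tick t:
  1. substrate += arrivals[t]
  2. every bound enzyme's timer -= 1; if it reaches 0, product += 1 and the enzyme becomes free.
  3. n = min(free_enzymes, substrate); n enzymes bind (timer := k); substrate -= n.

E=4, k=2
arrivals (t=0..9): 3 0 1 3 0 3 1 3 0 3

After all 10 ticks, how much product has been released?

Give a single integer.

t=0: arr=3 -> substrate=0 bound=3 product=0
t=1: arr=0 -> substrate=0 bound=3 product=0
t=2: arr=1 -> substrate=0 bound=1 product=3
t=3: arr=3 -> substrate=0 bound=4 product=3
t=4: arr=0 -> substrate=0 bound=3 product=4
t=5: arr=3 -> substrate=0 bound=3 product=7
t=6: arr=1 -> substrate=0 bound=4 product=7
t=7: arr=3 -> substrate=0 bound=4 product=10
t=8: arr=0 -> substrate=0 bound=3 product=11
t=9: arr=3 -> substrate=0 bound=3 product=14

Answer: 14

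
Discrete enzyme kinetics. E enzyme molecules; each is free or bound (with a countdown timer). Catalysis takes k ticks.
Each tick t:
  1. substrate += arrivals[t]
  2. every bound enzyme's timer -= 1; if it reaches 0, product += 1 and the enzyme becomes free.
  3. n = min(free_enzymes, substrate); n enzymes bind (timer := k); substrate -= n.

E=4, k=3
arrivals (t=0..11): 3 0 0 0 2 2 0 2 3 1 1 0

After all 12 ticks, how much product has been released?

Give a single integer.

Answer: 11

Derivation:
t=0: arr=3 -> substrate=0 bound=3 product=0
t=1: arr=0 -> substrate=0 bound=3 product=0
t=2: arr=0 -> substrate=0 bound=3 product=0
t=3: arr=0 -> substrate=0 bound=0 product=3
t=4: arr=2 -> substrate=0 bound=2 product=3
t=5: arr=2 -> substrate=0 bound=4 product=3
t=6: arr=0 -> substrate=0 bound=4 product=3
t=7: arr=2 -> substrate=0 bound=4 product=5
t=8: arr=3 -> substrate=1 bound=4 product=7
t=9: arr=1 -> substrate=2 bound=4 product=7
t=10: arr=1 -> substrate=1 bound=4 product=9
t=11: arr=0 -> substrate=0 bound=3 product=11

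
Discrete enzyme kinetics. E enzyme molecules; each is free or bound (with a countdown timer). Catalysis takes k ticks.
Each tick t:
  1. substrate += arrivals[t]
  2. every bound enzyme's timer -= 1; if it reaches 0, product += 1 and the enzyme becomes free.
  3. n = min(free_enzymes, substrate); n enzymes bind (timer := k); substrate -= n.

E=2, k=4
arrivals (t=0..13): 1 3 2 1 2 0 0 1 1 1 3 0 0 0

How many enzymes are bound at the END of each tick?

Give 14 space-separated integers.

Answer: 1 2 2 2 2 2 2 2 2 2 2 2 2 2

Derivation:
t=0: arr=1 -> substrate=0 bound=1 product=0
t=1: arr=3 -> substrate=2 bound=2 product=0
t=2: arr=2 -> substrate=4 bound=2 product=0
t=3: arr=1 -> substrate=5 bound=2 product=0
t=4: arr=2 -> substrate=6 bound=2 product=1
t=5: arr=0 -> substrate=5 bound=2 product=2
t=6: arr=0 -> substrate=5 bound=2 product=2
t=7: arr=1 -> substrate=6 bound=2 product=2
t=8: arr=1 -> substrate=6 bound=2 product=3
t=9: arr=1 -> substrate=6 bound=2 product=4
t=10: arr=3 -> substrate=9 bound=2 product=4
t=11: arr=0 -> substrate=9 bound=2 product=4
t=12: arr=0 -> substrate=8 bound=2 product=5
t=13: arr=0 -> substrate=7 bound=2 product=6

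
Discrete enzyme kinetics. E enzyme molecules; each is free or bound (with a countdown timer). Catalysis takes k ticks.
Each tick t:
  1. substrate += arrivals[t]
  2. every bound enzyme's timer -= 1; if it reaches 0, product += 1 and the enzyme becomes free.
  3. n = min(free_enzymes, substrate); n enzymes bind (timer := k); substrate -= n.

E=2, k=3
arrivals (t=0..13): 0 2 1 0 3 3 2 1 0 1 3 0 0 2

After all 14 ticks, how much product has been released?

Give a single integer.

t=0: arr=0 -> substrate=0 bound=0 product=0
t=1: arr=2 -> substrate=0 bound=2 product=0
t=2: arr=1 -> substrate=1 bound=2 product=0
t=3: arr=0 -> substrate=1 bound=2 product=0
t=4: arr=3 -> substrate=2 bound=2 product=2
t=5: arr=3 -> substrate=5 bound=2 product=2
t=6: arr=2 -> substrate=7 bound=2 product=2
t=7: arr=1 -> substrate=6 bound=2 product=4
t=8: arr=0 -> substrate=6 bound=2 product=4
t=9: arr=1 -> substrate=7 bound=2 product=4
t=10: arr=3 -> substrate=8 bound=2 product=6
t=11: arr=0 -> substrate=8 bound=2 product=6
t=12: arr=0 -> substrate=8 bound=2 product=6
t=13: arr=2 -> substrate=8 bound=2 product=8

Answer: 8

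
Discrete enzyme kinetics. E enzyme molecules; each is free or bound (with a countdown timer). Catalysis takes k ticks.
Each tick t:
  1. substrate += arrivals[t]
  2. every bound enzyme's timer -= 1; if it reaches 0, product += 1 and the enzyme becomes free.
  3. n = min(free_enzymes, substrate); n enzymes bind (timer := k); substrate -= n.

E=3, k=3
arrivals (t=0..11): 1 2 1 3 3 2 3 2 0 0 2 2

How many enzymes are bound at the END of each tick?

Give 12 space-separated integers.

Answer: 1 3 3 3 3 3 3 3 3 3 3 3

Derivation:
t=0: arr=1 -> substrate=0 bound=1 product=0
t=1: arr=2 -> substrate=0 bound=3 product=0
t=2: arr=1 -> substrate=1 bound=3 product=0
t=3: arr=3 -> substrate=3 bound=3 product=1
t=4: arr=3 -> substrate=4 bound=3 product=3
t=5: arr=2 -> substrate=6 bound=3 product=3
t=6: arr=3 -> substrate=8 bound=3 product=4
t=7: arr=2 -> substrate=8 bound=3 product=6
t=8: arr=0 -> substrate=8 bound=3 product=6
t=9: arr=0 -> substrate=7 bound=3 product=7
t=10: arr=2 -> substrate=7 bound=3 product=9
t=11: arr=2 -> substrate=9 bound=3 product=9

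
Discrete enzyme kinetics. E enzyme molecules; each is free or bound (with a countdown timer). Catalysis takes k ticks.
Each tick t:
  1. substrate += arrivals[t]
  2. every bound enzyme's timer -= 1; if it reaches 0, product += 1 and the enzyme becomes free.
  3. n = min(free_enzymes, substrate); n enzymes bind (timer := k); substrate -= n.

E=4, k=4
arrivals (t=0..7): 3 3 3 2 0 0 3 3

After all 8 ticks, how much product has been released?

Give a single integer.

t=0: arr=3 -> substrate=0 bound=3 product=0
t=1: arr=3 -> substrate=2 bound=4 product=0
t=2: arr=3 -> substrate=5 bound=4 product=0
t=3: arr=2 -> substrate=7 bound=4 product=0
t=4: arr=0 -> substrate=4 bound=4 product=3
t=5: arr=0 -> substrate=3 bound=4 product=4
t=6: arr=3 -> substrate=6 bound=4 product=4
t=7: arr=3 -> substrate=9 bound=4 product=4

Answer: 4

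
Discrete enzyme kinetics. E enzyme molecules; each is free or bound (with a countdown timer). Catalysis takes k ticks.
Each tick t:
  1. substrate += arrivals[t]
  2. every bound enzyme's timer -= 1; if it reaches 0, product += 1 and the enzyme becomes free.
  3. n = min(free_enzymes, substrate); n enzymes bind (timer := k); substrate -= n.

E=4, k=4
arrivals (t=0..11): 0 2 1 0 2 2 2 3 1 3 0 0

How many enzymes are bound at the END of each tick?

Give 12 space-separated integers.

t=0: arr=0 -> substrate=0 bound=0 product=0
t=1: arr=2 -> substrate=0 bound=2 product=0
t=2: arr=1 -> substrate=0 bound=3 product=0
t=3: arr=0 -> substrate=0 bound=3 product=0
t=4: arr=2 -> substrate=1 bound=4 product=0
t=5: arr=2 -> substrate=1 bound=4 product=2
t=6: arr=2 -> substrate=2 bound=4 product=3
t=7: arr=3 -> substrate=5 bound=4 product=3
t=8: arr=1 -> substrate=5 bound=4 product=4
t=9: arr=3 -> substrate=6 bound=4 product=6
t=10: arr=0 -> substrate=5 bound=4 product=7
t=11: arr=0 -> substrate=5 bound=4 product=7

Answer: 0 2 3 3 4 4 4 4 4 4 4 4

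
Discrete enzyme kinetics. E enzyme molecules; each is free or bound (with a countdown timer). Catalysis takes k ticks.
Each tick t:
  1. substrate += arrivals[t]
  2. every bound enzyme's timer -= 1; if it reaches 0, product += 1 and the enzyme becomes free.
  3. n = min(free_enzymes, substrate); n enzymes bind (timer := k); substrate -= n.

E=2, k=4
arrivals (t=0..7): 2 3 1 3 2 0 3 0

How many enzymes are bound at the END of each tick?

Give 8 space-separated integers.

Answer: 2 2 2 2 2 2 2 2

Derivation:
t=0: arr=2 -> substrate=0 bound=2 product=0
t=1: arr=3 -> substrate=3 bound=2 product=0
t=2: arr=1 -> substrate=4 bound=2 product=0
t=3: arr=3 -> substrate=7 bound=2 product=0
t=4: arr=2 -> substrate=7 bound=2 product=2
t=5: arr=0 -> substrate=7 bound=2 product=2
t=6: arr=3 -> substrate=10 bound=2 product=2
t=7: arr=0 -> substrate=10 bound=2 product=2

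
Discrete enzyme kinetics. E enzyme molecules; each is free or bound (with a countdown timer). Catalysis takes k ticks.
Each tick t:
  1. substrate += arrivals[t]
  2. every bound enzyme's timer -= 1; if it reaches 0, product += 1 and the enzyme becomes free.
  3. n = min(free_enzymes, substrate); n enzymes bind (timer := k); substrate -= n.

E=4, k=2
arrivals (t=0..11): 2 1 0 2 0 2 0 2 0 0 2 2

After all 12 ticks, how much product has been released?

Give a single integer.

Answer: 9

Derivation:
t=0: arr=2 -> substrate=0 bound=2 product=0
t=1: arr=1 -> substrate=0 bound=3 product=0
t=2: arr=0 -> substrate=0 bound=1 product=2
t=3: arr=2 -> substrate=0 bound=2 product=3
t=4: arr=0 -> substrate=0 bound=2 product=3
t=5: arr=2 -> substrate=0 bound=2 product=5
t=6: arr=0 -> substrate=0 bound=2 product=5
t=7: arr=2 -> substrate=0 bound=2 product=7
t=8: arr=0 -> substrate=0 bound=2 product=7
t=9: arr=0 -> substrate=0 bound=0 product=9
t=10: arr=2 -> substrate=0 bound=2 product=9
t=11: arr=2 -> substrate=0 bound=4 product=9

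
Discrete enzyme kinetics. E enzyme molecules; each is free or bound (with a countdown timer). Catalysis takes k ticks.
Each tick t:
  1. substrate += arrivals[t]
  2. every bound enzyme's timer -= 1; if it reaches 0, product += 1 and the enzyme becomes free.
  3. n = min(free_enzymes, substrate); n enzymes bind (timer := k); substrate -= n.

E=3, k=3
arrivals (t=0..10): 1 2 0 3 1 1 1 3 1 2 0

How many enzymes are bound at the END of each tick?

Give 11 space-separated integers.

Answer: 1 3 3 3 3 3 3 3 3 3 3

Derivation:
t=0: arr=1 -> substrate=0 bound=1 product=0
t=1: arr=2 -> substrate=0 bound=3 product=0
t=2: arr=0 -> substrate=0 bound=3 product=0
t=3: arr=3 -> substrate=2 bound=3 product=1
t=4: arr=1 -> substrate=1 bound=3 product=3
t=5: arr=1 -> substrate=2 bound=3 product=3
t=6: arr=1 -> substrate=2 bound=3 product=4
t=7: arr=3 -> substrate=3 bound=3 product=6
t=8: arr=1 -> substrate=4 bound=3 product=6
t=9: arr=2 -> substrate=5 bound=3 product=7
t=10: arr=0 -> substrate=3 bound=3 product=9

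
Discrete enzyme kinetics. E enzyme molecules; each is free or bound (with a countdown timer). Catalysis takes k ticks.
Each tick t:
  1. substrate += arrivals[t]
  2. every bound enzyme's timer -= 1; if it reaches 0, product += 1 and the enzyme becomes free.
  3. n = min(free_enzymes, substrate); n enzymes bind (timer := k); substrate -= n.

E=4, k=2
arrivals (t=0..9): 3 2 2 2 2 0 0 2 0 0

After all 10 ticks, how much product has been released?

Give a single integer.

Answer: 13

Derivation:
t=0: arr=3 -> substrate=0 bound=3 product=0
t=1: arr=2 -> substrate=1 bound=4 product=0
t=2: arr=2 -> substrate=0 bound=4 product=3
t=3: arr=2 -> substrate=1 bound=4 product=4
t=4: arr=2 -> substrate=0 bound=4 product=7
t=5: arr=0 -> substrate=0 bound=3 product=8
t=6: arr=0 -> substrate=0 bound=0 product=11
t=7: arr=2 -> substrate=0 bound=2 product=11
t=8: arr=0 -> substrate=0 bound=2 product=11
t=9: arr=0 -> substrate=0 bound=0 product=13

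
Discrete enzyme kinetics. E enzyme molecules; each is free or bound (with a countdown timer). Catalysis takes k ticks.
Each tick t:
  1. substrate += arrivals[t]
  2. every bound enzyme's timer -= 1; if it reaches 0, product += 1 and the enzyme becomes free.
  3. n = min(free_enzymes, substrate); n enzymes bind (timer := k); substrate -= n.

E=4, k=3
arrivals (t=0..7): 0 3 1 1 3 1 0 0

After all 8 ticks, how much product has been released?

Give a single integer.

t=0: arr=0 -> substrate=0 bound=0 product=0
t=1: arr=3 -> substrate=0 bound=3 product=0
t=2: arr=1 -> substrate=0 bound=4 product=0
t=3: arr=1 -> substrate=1 bound=4 product=0
t=4: arr=3 -> substrate=1 bound=4 product=3
t=5: arr=1 -> substrate=1 bound=4 product=4
t=6: arr=0 -> substrate=1 bound=4 product=4
t=7: arr=0 -> substrate=0 bound=2 product=7

Answer: 7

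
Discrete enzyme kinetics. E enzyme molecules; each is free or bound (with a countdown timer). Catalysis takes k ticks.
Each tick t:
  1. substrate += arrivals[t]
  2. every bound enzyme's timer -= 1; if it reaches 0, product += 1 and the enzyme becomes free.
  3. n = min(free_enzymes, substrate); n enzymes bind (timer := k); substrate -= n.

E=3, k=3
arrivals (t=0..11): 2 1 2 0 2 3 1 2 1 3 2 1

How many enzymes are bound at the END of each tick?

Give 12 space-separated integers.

t=0: arr=2 -> substrate=0 bound=2 product=0
t=1: arr=1 -> substrate=0 bound=3 product=0
t=2: arr=2 -> substrate=2 bound=3 product=0
t=3: arr=0 -> substrate=0 bound=3 product=2
t=4: arr=2 -> substrate=1 bound=3 product=3
t=5: arr=3 -> substrate=4 bound=3 product=3
t=6: arr=1 -> substrate=3 bound=3 product=5
t=7: arr=2 -> substrate=4 bound=3 product=6
t=8: arr=1 -> substrate=5 bound=3 product=6
t=9: arr=3 -> substrate=6 bound=3 product=8
t=10: arr=2 -> substrate=7 bound=3 product=9
t=11: arr=1 -> substrate=8 bound=3 product=9

Answer: 2 3 3 3 3 3 3 3 3 3 3 3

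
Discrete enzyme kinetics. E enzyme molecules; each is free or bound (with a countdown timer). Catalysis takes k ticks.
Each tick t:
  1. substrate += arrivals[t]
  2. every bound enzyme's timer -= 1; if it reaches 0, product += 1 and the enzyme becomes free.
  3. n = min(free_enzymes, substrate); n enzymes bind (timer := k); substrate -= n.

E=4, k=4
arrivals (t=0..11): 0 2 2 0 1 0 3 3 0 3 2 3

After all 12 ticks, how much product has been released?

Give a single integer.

t=0: arr=0 -> substrate=0 bound=0 product=0
t=1: arr=2 -> substrate=0 bound=2 product=0
t=2: arr=2 -> substrate=0 bound=4 product=0
t=3: arr=0 -> substrate=0 bound=4 product=0
t=4: arr=1 -> substrate=1 bound=4 product=0
t=5: arr=0 -> substrate=0 bound=3 product=2
t=6: arr=3 -> substrate=0 bound=4 product=4
t=7: arr=3 -> substrate=3 bound=4 product=4
t=8: arr=0 -> substrate=3 bound=4 product=4
t=9: arr=3 -> substrate=5 bound=4 product=5
t=10: arr=2 -> substrate=4 bound=4 product=8
t=11: arr=3 -> substrate=7 bound=4 product=8

Answer: 8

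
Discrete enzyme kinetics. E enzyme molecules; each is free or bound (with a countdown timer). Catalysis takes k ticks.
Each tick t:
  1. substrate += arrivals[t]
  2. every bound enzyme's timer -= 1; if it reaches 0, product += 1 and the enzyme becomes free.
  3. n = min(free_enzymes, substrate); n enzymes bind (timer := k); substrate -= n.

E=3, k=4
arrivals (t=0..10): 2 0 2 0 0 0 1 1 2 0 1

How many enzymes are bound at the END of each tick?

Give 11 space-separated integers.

Answer: 2 2 3 3 2 2 2 3 3 3 3

Derivation:
t=0: arr=2 -> substrate=0 bound=2 product=0
t=1: arr=0 -> substrate=0 bound=2 product=0
t=2: arr=2 -> substrate=1 bound=3 product=0
t=3: arr=0 -> substrate=1 bound=3 product=0
t=4: arr=0 -> substrate=0 bound=2 product=2
t=5: arr=0 -> substrate=0 bound=2 product=2
t=6: arr=1 -> substrate=0 bound=2 product=3
t=7: arr=1 -> substrate=0 bound=3 product=3
t=8: arr=2 -> substrate=1 bound=3 product=4
t=9: arr=0 -> substrate=1 bound=3 product=4
t=10: arr=1 -> substrate=1 bound=3 product=5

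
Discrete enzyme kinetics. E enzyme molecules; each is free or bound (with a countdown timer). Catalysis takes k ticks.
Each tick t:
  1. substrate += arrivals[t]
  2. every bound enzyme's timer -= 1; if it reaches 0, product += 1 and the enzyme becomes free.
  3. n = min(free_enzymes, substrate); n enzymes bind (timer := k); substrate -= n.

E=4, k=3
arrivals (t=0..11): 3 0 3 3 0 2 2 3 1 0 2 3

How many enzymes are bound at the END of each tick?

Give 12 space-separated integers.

t=0: arr=3 -> substrate=0 bound=3 product=0
t=1: arr=0 -> substrate=0 bound=3 product=0
t=2: arr=3 -> substrate=2 bound=4 product=0
t=3: arr=3 -> substrate=2 bound=4 product=3
t=4: arr=0 -> substrate=2 bound=4 product=3
t=5: arr=2 -> substrate=3 bound=4 product=4
t=6: arr=2 -> substrate=2 bound=4 product=7
t=7: arr=3 -> substrate=5 bound=4 product=7
t=8: arr=1 -> substrate=5 bound=4 product=8
t=9: arr=0 -> substrate=2 bound=4 product=11
t=10: arr=2 -> substrate=4 bound=4 product=11
t=11: arr=3 -> substrate=6 bound=4 product=12

Answer: 3 3 4 4 4 4 4 4 4 4 4 4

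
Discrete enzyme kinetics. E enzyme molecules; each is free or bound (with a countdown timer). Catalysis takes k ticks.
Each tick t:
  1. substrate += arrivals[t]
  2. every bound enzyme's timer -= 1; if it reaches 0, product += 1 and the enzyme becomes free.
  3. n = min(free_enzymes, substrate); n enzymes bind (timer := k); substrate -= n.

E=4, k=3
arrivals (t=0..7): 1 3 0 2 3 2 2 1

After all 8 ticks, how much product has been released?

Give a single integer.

t=0: arr=1 -> substrate=0 bound=1 product=0
t=1: arr=3 -> substrate=0 bound=4 product=0
t=2: arr=0 -> substrate=0 bound=4 product=0
t=3: arr=2 -> substrate=1 bound=4 product=1
t=4: arr=3 -> substrate=1 bound=4 product=4
t=5: arr=2 -> substrate=3 bound=4 product=4
t=6: arr=2 -> substrate=4 bound=4 product=5
t=7: arr=1 -> substrate=2 bound=4 product=8

Answer: 8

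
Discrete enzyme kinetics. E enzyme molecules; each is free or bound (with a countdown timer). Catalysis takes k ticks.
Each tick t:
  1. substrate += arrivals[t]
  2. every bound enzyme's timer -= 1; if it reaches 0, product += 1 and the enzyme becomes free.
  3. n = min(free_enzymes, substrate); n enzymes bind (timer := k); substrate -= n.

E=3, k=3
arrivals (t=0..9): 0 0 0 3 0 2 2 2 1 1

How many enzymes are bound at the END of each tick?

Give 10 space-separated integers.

Answer: 0 0 0 3 3 3 3 3 3 3

Derivation:
t=0: arr=0 -> substrate=0 bound=0 product=0
t=1: arr=0 -> substrate=0 bound=0 product=0
t=2: arr=0 -> substrate=0 bound=0 product=0
t=3: arr=3 -> substrate=0 bound=3 product=0
t=4: arr=0 -> substrate=0 bound=3 product=0
t=5: arr=2 -> substrate=2 bound=3 product=0
t=6: arr=2 -> substrate=1 bound=3 product=3
t=7: arr=2 -> substrate=3 bound=3 product=3
t=8: arr=1 -> substrate=4 bound=3 product=3
t=9: arr=1 -> substrate=2 bound=3 product=6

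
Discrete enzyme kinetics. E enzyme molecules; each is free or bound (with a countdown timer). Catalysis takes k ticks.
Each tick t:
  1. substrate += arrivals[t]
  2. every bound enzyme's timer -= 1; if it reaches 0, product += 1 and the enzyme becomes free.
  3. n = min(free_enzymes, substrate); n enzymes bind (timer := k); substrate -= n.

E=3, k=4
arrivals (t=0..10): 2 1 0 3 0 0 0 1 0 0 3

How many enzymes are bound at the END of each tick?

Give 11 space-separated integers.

t=0: arr=2 -> substrate=0 bound=2 product=0
t=1: arr=1 -> substrate=0 bound=3 product=0
t=2: arr=0 -> substrate=0 bound=3 product=0
t=3: arr=3 -> substrate=3 bound=3 product=0
t=4: arr=0 -> substrate=1 bound=3 product=2
t=5: arr=0 -> substrate=0 bound=3 product=3
t=6: arr=0 -> substrate=0 bound=3 product=3
t=7: arr=1 -> substrate=1 bound=3 product=3
t=8: arr=0 -> substrate=0 bound=2 product=5
t=9: arr=0 -> substrate=0 bound=1 product=6
t=10: arr=3 -> substrate=1 bound=3 product=6

Answer: 2 3 3 3 3 3 3 3 2 1 3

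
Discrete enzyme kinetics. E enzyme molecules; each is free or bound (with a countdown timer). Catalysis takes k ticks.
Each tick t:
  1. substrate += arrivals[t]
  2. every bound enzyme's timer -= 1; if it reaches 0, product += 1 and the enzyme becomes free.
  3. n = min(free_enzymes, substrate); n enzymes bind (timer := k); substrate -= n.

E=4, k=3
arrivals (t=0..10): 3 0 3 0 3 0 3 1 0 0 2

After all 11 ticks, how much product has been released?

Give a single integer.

Answer: 11

Derivation:
t=0: arr=3 -> substrate=0 bound=3 product=0
t=1: arr=0 -> substrate=0 bound=3 product=0
t=2: arr=3 -> substrate=2 bound=4 product=0
t=3: arr=0 -> substrate=0 bound=3 product=3
t=4: arr=3 -> substrate=2 bound=4 product=3
t=5: arr=0 -> substrate=1 bound=4 product=4
t=6: arr=3 -> substrate=2 bound=4 product=6
t=7: arr=1 -> substrate=2 bound=4 product=7
t=8: arr=0 -> substrate=1 bound=4 product=8
t=9: arr=0 -> substrate=0 bound=3 product=10
t=10: arr=2 -> substrate=0 bound=4 product=11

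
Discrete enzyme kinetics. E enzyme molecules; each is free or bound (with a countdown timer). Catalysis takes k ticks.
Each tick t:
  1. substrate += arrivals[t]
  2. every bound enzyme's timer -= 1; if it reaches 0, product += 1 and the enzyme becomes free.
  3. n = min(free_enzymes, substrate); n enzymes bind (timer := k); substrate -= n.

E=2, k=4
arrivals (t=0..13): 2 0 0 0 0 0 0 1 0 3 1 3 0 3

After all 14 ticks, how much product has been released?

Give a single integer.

t=0: arr=2 -> substrate=0 bound=2 product=0
t=1: arr=0 -> substrate=0 bound=2 product=0
t=2: arr=0 -> substrate=0 bound=2 product=0
t=3: arr=0 -> substrate=0 bound=2 product=0
t=4: arr=0 -> substrate=0 bound=0 product=2
t=5: arr=0 -> substrate=0 bound=0 product=2
t=6: arr=0 -> substrate=0 bound=0 product=2
t=7: arr=1 -> substrate=0 bound=1 product=2
t=8: arr=0 -> substrate=0 bound=1 product=2
t=9: arr=3 -> substrate=2 bound=2 product=2
t=10: arr=1 -> substrate=3 bound=2 product=2
t=11: arr=3 -> substrate=5 bound=2 product=3
t=12: arr=0 -> substrate=5 bound=2 product=3
t=13: arr=3 -> substrate=7 bound=2 product=4

Answer: 4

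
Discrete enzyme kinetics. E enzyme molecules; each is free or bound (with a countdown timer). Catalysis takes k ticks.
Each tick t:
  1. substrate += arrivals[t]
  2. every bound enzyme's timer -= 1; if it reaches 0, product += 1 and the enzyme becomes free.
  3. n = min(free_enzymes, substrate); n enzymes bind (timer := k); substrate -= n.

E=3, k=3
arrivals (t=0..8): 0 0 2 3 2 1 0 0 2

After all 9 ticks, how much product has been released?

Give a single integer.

t=0: arr=0 -> substrate=0 bound=0 product=0
t=1: arr=0 -> substrate=0 bound=0 product=0
t=2: arr=2 -> substrate=0 bound=2 product=0
t=3: arr=3 -> substrate=2 bound=3 product=0
t=4: arr=2 -> substrate=4 bound=3 product=0
t=5: arr=1 -> substrate=3 bound=3 product=2
t=6: arr=0 -> substrate=2 bound=3 product=3
t=7: arr=0 -> substrate=2 bound=3 product=3
t=8: arr=2 -> substrate=2 bound=3 product=5

Answer: 5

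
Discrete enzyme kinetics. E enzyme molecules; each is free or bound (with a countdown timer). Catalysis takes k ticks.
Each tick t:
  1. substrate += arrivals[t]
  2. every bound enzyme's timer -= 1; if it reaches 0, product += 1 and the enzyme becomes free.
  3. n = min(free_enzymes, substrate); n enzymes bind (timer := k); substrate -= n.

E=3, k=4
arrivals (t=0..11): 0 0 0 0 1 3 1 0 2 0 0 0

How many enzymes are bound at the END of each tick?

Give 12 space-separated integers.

Answer: 0 0 0 0 1 3 3 3 3 3 3 3

Derivation:
t=0: arr=0 -> substrate=0 bound=0 product=0
t=1: arr=0 -> substrate=0 bound=0 product=0
t=2: arr=0 -> substrate=0 bound=0 product=0
t=3: arr=0 -> substrate=0 bound=0 product=0
t=4: arr=1 -> substrate=0 bound=1 product=0
t=5: arr=3 -> substrate=1 bound=3 product=0
t=6: arr=1 -> substrate=2 bound=3 product=0
t=7: arr=0 -> substrate=2 bound=3 product=0
t=8: arr=2 -> substrate=3 bound=3 product=1
t=9: arr=0 -> substrate=1 bound=3 product=3
t=10: arr=0 -> substrate=1 bound=3 product=3
t=11: arr=0 -> substrate=1 bound=3 product=3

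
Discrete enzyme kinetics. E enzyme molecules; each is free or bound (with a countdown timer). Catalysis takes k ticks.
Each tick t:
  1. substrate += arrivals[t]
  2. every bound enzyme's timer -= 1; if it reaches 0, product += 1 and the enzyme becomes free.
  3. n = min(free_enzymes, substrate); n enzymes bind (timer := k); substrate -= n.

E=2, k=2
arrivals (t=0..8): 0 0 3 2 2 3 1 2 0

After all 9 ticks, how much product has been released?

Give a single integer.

t=0: arr=0 -> substrate=0 bound=0 product=0
t=1: arr=0 -> substrate=0 bound=0 product=0
t=2: arr=3 -> substrate=1 bound=2 product=0
t=3: arr=2 -> substrate=3 bound=2 product=0
t=4: arr=2 -> substrate=3 bound=2 product=2
t=5: arr=3 -> substrate=6 bound=2 product=2
t=6: arr=1 -> substrate=5 bound=2 product=4
t=7: arr=2 -> substrate=7 bound=2 product=4
t=8: arr=0 -> substrate=5 bound=2 product=6

Answer: 6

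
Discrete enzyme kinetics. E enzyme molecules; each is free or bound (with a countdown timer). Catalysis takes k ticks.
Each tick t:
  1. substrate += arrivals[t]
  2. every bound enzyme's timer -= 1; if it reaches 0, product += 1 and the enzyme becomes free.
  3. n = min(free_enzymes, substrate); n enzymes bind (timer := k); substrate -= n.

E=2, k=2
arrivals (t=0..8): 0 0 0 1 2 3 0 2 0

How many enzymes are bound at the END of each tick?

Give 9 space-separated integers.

Answer: 0 0 0 1 2 2 2 2 2

Derivation:
t=0: arr=0 -> substrate=0 bound=0 product=0
t=1: arr=0 -> substrate=0 bound=0 product=0
t=2: arr=0 -> substrate=0 bound=0 product=0
t=3: arr=1 -> substrate=0 bound=1 product=0
t=4: arr=2 -> substrate=1 bound=2 product=0
t=5: arr=3 -> substrate=3 bound=2 product=1
t=6: arr=0 -> substrate=2 bound=2 product=2
t=7: arr=2 -> substrate=3 bound=2 product=3
t=8: arr=0 -> substrate=2 bound=2 product=4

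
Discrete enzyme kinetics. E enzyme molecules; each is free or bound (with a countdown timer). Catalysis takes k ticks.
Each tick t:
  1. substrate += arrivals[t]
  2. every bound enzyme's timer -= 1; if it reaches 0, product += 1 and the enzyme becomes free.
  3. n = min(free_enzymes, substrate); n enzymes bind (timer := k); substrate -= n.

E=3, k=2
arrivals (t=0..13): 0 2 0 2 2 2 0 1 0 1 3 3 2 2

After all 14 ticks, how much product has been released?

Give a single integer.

t=0: arr=0 -> substrate=0 bound=0 product=0
t=1: arr=2 -> substrate=0 bound=2 product=0
t=2: arr=0 -> substrate=0 bound=2 product=0
t=3: arr=2 -> substrate=0 bound=2 product=2
t=4: arr=2 -> substrate=1 bound=3 product=2
t=5: arr=2 -> substrate=1 bound=3 product=4
t=6: arr=0 -> substrate=0 bound=3 product=5
t=7: arr=1 -> substrate=0 bound=2 product=7
t=8: arr=0 -> substrate=0 bound=1 product=8
t=9: arr=1 -> substrate=0 bound=1 product=9
t=10: arr=3 -> substrate=1 bound=3 product=9
t=11: arr=3 -> substrate=3 bound=3 product=10
t=12: arr=2 -> substrate=3 bound=3 product=12
t=13: arr=2 -> substrate=4 bound=3 product=13

Answer: 13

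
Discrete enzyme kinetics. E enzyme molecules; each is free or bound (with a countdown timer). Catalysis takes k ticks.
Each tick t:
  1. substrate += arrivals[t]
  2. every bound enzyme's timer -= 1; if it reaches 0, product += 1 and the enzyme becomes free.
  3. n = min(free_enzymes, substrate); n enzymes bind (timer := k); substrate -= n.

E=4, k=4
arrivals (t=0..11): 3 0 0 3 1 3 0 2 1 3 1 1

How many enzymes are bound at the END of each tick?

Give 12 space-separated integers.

Answer: 3 3 3 4 4 4 4 4 4 4 4 4

Derivation:
t=0: arr=3 -> substrate=0 bound=3 product=0
t=1: arr=0 -> substrate=0 bound=3 product=0
t=2: arr=0 -> substrate=0 bound=3 product=0
t=3: arr=3 -> substrate=2 bound=4 product=0
t=4: arr=1 -> substrate=0 bound=4 product=3
t=5: arr=3 -> substrate=3 bound=4 product=3
t=6: arr=0 -> substrate=3 bound=4 product=3
t=7: arr=2 -> substrate=4 bound=4 product=4
t=8: arr=1 -> substrate=2 bound=4 product=7
t=9: arr=3 -> substrate=5 bound=4 product=7
t=10: arr=1 -> substrate=6 bound=4 product=7
t=11: arr=1 -> substrate=6 bound=4 product=8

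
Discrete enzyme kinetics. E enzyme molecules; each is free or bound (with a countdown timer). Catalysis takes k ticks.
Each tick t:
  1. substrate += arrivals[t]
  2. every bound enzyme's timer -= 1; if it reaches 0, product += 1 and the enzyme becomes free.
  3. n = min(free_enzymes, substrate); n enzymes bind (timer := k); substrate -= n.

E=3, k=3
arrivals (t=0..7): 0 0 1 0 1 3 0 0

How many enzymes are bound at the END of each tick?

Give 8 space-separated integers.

Answer: 0 0 1 1 2 3 3 3

Derivation:
t=0: arr=0 -> substrate=0 bound=0 product=0
t=1: arr=0 -> substrate=0 bound=0 product=0
t=2: arr=1 -> substrate=0 bound=1 product=0
t=3: arr=0 -> substrate=0 bound=1 product=0
t=4: arr=1 -> substrate=0 bound=2 product=0
t=5: arr=3 -> substrate=1 bound=3 product=1
t=6: arr=0 -> substrate=1 bound=3 product=1
t=7: arr=0 -> substrate=0 bound=3 product=2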